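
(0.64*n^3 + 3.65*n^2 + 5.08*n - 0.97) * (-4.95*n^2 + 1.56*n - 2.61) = -3.168*n^5 - 17.0691*n^4 - 21.1224*n^3 + 3.1998*n^2 - 14.772*n + 2.5317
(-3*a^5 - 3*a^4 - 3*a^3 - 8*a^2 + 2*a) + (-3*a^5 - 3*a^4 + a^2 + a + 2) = -6*a^5 - 6*a^4 - 3*a^3 - 7*a^2 + 3*a + 2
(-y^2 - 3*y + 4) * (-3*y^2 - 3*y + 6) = 3*y^4 + 12*y^3 - 9*y^2 - 30*y + 24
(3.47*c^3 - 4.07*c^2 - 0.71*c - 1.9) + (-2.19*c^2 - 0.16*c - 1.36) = 3.47*c^3 - 6.26*c^2 - 0.87*c - 3.26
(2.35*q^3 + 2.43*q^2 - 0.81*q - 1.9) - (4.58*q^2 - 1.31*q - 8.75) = 2.35*q^3 - 2.15*q^2 + 0.5*q + 6.85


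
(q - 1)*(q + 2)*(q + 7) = q^3 + 8*q^2 + 5*q - 14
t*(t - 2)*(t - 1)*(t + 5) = t^4 + 2*t^3 - 13*t^2 + 10*t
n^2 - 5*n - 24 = (n - 8)*(n + 3)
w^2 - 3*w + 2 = (w - 2)*(w - 1)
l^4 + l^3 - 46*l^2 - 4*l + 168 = (l - 6)*(l - 2)*(l + 2)*(l + 7)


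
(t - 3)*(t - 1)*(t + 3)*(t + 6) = t^4 + 5*t^3 - 15*t^2 - 45*t + 54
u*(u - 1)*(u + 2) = u^3 + u^2 - 2*u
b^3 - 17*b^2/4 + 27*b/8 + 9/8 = (b - 3)*(b - 3/2)*(b + 1/4)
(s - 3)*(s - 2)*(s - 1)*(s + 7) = s^4 + s^3 - 31*s^2 + 71*s - 42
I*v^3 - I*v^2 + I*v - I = (v - I)*(v + I)*(I*v - I)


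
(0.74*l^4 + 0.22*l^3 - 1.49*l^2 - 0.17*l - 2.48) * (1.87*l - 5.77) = 1.3838*l^5 - 3.8584*l^4 - 4.0557*l^3 + 8.2794*l^2 - 3.6567*l + 14.3096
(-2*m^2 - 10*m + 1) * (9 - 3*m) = 6*m^3 + 12*m^2 - 93*m + 9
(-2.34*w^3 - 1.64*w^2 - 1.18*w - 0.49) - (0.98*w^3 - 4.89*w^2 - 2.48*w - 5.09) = -3.32*w^3 + 3.25*w^2 + 1.3*w + 4.6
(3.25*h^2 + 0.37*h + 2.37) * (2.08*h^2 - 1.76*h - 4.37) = 6.76*h^4 - 4.9504*h^3 - 9.9241*h^2 - 5.7881*h - 10.3569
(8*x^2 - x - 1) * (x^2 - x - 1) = 8*x^4 - 9*x^3 - 8*x^2 + 2*x + 1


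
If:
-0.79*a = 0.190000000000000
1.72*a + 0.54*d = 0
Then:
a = -0.24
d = 0.77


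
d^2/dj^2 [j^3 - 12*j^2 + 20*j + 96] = 6*j - 24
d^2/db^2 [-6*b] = 0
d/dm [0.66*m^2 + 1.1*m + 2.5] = 1.32*m + 1.1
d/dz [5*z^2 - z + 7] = 10*z - 1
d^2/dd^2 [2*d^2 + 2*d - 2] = 4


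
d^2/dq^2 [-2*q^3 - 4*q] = -12*q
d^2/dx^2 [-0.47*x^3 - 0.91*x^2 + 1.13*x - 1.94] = -2.82*x - 1.82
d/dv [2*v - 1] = 2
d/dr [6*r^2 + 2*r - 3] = 12*r + 2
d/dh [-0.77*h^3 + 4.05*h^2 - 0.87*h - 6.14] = -2.31*h^2 + 8.1*h - 0.87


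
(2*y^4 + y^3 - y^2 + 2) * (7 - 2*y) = -4*y^5 + 12*y^4 + 9*y^3 - 7*y^2 - 4*y + 14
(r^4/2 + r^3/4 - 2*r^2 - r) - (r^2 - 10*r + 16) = r^4/2 + r^3/4 - 3*r^2 + 9*r - 16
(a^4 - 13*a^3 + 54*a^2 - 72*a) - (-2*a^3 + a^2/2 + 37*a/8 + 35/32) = a^4 - 11*a^3 + 107*a^2/2 - 613*a/8 - 35/32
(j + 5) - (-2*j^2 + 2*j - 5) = 2*j^2 - j + 10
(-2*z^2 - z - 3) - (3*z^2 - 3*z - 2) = -5*z^2 + 2*z - 1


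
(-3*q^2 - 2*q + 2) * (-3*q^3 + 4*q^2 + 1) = 9*q^5 - 6*q^4 - 14*q^3 + 5*q^2 - 2*q + 2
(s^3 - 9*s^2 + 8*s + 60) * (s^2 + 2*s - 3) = s^5 - 7*s^4 - 13*s^3 + 103*s^2 + 96*s - 180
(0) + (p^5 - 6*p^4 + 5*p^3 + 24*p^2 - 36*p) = p^5 - 6*p^4 + 5*p^3 + 24*p^2 - 36*p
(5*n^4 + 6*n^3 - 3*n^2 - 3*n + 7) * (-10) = -50*n^4 - 60*n^3 + 30*n^2 + 30*n - 70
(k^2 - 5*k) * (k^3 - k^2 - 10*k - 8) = k^5 - 6*k^4 - 5*k^3 + 42*k^2 + 40*k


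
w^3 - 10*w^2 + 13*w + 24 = (w - 8)*(w - 3)*(w + 1)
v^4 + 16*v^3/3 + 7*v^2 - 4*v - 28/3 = (v - 1)*(v + 2)^2*(v + 7/3)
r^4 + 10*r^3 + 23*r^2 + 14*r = r*(r + 1)*(r + 2)*(r + 7)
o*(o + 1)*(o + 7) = o^3 + 8*o^2 + 7*o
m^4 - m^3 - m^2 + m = m*(m - 1)^2*(m + 1)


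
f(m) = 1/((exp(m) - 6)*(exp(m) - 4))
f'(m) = -exp(m)/((exp(m) - 6)*(exp(m) - 4)^2) - exp(m)/((exp(m) - 6)^2*(exp(m) - 4))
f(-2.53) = 0.04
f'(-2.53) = 0.00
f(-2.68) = 0.04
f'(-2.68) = 0.00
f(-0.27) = 0.06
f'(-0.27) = 0.02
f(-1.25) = 0.05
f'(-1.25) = 0.01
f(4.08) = 0.00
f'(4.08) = -0.00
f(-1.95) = 0.04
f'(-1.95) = 0.00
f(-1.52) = 0.05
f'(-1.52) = 0.00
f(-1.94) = 0.04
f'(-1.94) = 0.00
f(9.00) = 0.00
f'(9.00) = 0.00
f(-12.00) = 0.04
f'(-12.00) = 0.00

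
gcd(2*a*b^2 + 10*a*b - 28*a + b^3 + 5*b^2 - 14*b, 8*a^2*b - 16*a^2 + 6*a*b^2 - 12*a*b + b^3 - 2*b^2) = 2*a*b - 4*a + b^2 - 2*b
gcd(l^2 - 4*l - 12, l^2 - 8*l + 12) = l - 6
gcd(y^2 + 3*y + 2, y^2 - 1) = y + 1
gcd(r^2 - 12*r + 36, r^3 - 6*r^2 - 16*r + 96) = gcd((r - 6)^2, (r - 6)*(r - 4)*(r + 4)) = r - 6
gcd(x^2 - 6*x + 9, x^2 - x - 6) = x - 3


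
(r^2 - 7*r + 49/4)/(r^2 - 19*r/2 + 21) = (r - 7/2)/(r - 6)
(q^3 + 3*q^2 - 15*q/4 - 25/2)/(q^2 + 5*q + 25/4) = q - 2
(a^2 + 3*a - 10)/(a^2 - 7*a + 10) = (a + 5)/(a - 5)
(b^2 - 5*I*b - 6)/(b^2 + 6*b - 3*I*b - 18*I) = (b - 2*I)/(b + 6)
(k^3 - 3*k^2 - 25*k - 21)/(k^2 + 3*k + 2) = (k^2 - 4*k - 21)/(k + 2)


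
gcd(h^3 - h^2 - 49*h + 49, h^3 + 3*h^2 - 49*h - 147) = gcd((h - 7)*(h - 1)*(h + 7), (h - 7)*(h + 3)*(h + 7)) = h^2 - 49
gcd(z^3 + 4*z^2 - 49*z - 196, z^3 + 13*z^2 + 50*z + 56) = z^2 + 11*z + 28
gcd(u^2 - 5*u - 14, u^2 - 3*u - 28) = u - 7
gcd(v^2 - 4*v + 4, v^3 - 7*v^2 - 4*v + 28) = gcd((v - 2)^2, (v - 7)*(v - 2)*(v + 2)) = v - 2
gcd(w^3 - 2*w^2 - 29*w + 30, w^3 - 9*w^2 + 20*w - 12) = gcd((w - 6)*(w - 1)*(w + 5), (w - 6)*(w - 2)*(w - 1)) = w^2 - 7*w + 6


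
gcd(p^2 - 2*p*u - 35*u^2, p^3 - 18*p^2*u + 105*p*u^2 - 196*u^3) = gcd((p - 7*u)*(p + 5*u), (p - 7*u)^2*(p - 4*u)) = p - 7*u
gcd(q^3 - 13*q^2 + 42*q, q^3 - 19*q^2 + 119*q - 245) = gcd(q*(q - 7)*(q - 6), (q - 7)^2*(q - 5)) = q - 7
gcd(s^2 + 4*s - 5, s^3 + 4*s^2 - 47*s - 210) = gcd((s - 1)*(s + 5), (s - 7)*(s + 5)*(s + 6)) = s + 5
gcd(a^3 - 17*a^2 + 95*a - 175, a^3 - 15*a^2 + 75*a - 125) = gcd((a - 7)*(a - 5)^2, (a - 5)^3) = a^2 - 10*a + 25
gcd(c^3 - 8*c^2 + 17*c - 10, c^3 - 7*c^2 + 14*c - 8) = c^2 - 3*c + 2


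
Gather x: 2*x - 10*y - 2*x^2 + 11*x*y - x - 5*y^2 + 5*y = -2*x^2 + x*(11*y + 1) - 5*y^2 - 5*y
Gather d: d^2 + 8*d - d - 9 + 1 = d^2 + 7*d - 8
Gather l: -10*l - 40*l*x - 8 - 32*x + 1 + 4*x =l*(-40*x - 10) - 28*x - 7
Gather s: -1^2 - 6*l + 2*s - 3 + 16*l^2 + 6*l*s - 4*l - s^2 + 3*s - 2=16*l^2 - 10*l - s^2 + s*(6*l + 5) - 6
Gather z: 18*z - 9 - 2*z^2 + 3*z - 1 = -2*z^2 + 21*z - 10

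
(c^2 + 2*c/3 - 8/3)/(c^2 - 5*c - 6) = (-3*c^2 - 2*c + 8)/(3*(-c^2 + 5*c + 6))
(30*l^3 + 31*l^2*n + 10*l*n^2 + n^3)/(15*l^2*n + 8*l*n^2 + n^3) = (2*l + n)/n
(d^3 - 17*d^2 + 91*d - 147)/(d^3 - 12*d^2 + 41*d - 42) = (d - 7)/(d - 2)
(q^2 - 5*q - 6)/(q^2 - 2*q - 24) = (q + 1)/(q + 4)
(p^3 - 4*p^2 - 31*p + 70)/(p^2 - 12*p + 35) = (p^2 + 3*p - 10)/(p - 5)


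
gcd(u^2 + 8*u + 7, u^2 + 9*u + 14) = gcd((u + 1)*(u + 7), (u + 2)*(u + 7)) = u + 7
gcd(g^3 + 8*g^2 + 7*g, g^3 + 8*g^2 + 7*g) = g^3 + 8*g^2 + 7*g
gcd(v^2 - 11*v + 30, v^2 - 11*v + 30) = v^2 - 11*v + 30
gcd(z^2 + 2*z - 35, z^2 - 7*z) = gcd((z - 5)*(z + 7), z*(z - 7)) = 1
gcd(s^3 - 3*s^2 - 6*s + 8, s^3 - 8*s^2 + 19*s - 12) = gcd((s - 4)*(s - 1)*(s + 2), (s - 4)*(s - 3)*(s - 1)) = s^2 - 5*s + 4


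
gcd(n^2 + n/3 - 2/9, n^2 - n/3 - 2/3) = n + 2/3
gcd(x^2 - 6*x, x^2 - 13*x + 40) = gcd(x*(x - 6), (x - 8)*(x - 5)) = 1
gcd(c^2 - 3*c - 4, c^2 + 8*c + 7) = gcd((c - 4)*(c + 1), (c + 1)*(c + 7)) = c + 1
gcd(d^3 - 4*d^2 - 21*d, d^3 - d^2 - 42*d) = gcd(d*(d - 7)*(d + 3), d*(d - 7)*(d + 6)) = d^2 - 7*d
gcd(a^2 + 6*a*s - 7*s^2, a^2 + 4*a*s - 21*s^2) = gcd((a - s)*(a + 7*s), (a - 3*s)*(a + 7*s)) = a + 7*s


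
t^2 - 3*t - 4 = (t - 4)*(t + 1)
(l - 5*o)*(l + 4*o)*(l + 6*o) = l^3 + 5*l^2*o - 26*l*o^2 - 120*o^3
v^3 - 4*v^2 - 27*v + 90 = (v - 6)*(v - 3)*(v + 5)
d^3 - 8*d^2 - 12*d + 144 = (d - 6)^2*(d + 4)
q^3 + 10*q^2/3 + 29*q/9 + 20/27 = (q + 1/3)*(q + 4/3)*(q + 5/3)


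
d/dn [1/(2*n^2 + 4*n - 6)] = (-n - 1)/(n^2 + 2*n - 3)^2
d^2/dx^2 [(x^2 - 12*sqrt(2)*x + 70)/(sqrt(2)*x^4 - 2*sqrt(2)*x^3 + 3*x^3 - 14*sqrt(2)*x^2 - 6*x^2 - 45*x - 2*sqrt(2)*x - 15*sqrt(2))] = 2*(6*x^8 - 135*sqrt(2)*x^7 - 12*x^7 + 378*sqrt(2)*x^6 + 869*x^6 - 2880*x^5 + 3816*sqrt(2)*x^5 - 10584*sqrt(2)*x^4 - 10839*x^4 - 33687*sqrt(2)*x^3 + 17958*x^3 + 68070*x^2 + 56970*sqrt(2)*x^2 + 62340*x + 159390*sqrt(2)*x + 7020*sqrt(2) + 129560)/(2*sqrt(2)*x^12 - 12*sqrt(2)*x^11 + 18*x^11 - 108*x^10 - 33*sqrt(2)*x^10 - 531*x^9 + 146*sqrt(2)*x^9 - 66*sqrt(2)*x^8 + 2718*x^8 + 2778*sqrt(2)*x^7 + 6849*x^7 - 13572*x^6 + 8498*sqrt(2)*x^6 - 38886*sqrt(2)*x^5 - 30159*x^5 - 95106*sqrt(2)*x^4 - 81954*x^4 - 203715*x^3 - 44206*sqrt(2)*x^3 - 110385*sqrt(2)*x^2 - 24300*x^2 - 60750*x - 2700*sqrt(2)*x - 6750*sqrt(2))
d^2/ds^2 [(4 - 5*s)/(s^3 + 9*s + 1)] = 6*(-3*(5*s - 4)*(s^2 + 3)^2 + (5*s^2 + s*(5*s - 4) + 15)*(s^3 + 9*s + 1))/(s^3 + 9*s + 1)^3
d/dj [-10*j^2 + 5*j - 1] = 5 - 20*j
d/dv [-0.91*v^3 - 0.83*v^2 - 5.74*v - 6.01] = -2.73*v^2 - 1.66*v - 5.74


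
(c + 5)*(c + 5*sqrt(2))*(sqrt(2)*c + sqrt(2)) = sqrt(2)*c^3 + 6*sqrt(2)*c^2 + 10*c^2 + 5*sqrt(2)*c + 60*c + 50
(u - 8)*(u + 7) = u^2 - u - 56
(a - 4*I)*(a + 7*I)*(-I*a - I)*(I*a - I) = a^4 + 3*I*a^3 + 27*a^2 - 3*I*a - 28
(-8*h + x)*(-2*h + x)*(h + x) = 16*h^3 + 6*h^2*x - 9*h*x^2 + x^3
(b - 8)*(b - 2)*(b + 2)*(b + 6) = b^4 - 2*b^3 - 52*b^2 + 8*b + 192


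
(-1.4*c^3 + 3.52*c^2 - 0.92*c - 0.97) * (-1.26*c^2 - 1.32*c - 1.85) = 1.764*c^5 - 2.5872*c^4 - 0.8972*c^3 - 4.0754*c^2 + 2.9824*c + 1.7945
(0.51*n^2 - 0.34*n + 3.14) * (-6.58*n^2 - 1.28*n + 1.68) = -3.3558*n^4 + 1.5844*n^3 - 19.3692*n^2 - 4.5904*n + 5.2752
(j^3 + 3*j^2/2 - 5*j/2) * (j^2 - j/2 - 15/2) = j^5 + j^4 - 43*j^3/4 - 10*j^2 + 75*j/4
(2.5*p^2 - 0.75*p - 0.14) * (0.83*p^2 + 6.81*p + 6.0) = 2.075*p^4 + 16.4025*p^3 + 9.7763*p^2 - 5.4534*p - 0.84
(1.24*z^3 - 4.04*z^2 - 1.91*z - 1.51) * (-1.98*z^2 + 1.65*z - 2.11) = -2.4552*z^5 + 10.0452*z^4 - 5.5006*z^3 + 8.3627*z^2 + 1.5386*z + 3.1861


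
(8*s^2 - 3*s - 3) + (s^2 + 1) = 9*s^2 - 3*s - 2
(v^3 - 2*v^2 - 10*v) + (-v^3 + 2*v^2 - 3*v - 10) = -13*v - 10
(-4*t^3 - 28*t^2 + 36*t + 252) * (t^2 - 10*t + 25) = -4*t^5 + 12*t^4 + 216*t^3 - 808*t^2 - 1620*t + 6300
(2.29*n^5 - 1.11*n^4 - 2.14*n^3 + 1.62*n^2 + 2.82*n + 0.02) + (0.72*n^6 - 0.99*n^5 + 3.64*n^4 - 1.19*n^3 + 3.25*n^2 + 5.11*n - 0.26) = 0.72*n^6 + 1.3*n^5 + 2.53*n^4 - 3.33*n^3 + 4.87*n^2 + 7.93*n - 0.24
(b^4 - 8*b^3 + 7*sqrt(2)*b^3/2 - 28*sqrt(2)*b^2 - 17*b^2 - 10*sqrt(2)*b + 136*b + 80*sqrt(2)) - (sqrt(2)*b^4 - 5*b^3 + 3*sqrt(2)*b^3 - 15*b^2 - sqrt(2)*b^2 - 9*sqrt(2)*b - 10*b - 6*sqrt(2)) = -sqrt(2)*b^4 + b^4 - 3*b^3 + sqrt(2)*b^3/2 - 27*sqrt(2)*b^2 - 2*b^2 - sqrt(2)*b + 146*b + 86*sqrt(2)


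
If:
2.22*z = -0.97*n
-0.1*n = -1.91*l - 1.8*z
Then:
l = -1.06223349705835*z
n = -2.28865979381443*z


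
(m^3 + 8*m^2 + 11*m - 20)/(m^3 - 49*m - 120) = (m^2 + 3*m - 4)/(m^2 - 5*m - 24)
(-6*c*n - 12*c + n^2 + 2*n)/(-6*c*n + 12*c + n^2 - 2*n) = (n + 2)/(n - 2)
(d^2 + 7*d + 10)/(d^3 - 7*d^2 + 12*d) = (d^2 + 7*d + 10)/(d*(d^2 - 7*d + 12))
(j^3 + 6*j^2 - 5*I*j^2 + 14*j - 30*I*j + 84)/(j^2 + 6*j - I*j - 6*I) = (j^2 - 5*I*j + 14)/(j - I)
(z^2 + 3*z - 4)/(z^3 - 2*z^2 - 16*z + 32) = (z - 1)/(z^2 - 6*z + 8)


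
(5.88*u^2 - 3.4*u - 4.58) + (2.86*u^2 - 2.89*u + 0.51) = 8.74*u^2 - 6.29*u - 4.07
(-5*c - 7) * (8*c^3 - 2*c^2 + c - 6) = -40*c^4 - 46*c^3 + 9*c^2 + 23*c + 42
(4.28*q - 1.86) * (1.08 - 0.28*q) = -1.1984*q^2 + 5.1432*q - 2.0088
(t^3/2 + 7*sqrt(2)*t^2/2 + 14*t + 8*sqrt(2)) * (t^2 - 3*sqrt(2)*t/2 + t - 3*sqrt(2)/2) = t^5/2 + t^4/2 + 11*sqrt(2)*t^4/4 + 7*t^3/2 + 11*sqrt(2)*t^3/4 - 13*sqrt(2)*t^2 + 7*t^2/2 - 24*t - 13*sqrt(2)*t - 24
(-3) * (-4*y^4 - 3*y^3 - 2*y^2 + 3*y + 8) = 12*y^4 + 9*y^3 + 6*y^2 - 9*y - 24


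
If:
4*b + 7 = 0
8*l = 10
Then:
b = -7/4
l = 5/4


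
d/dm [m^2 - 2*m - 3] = 2*m - 2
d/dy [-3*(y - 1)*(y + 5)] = -6*y - 12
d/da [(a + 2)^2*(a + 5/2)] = (a + 2)*(3*a + 7)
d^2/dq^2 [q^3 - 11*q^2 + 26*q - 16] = 6*q - 22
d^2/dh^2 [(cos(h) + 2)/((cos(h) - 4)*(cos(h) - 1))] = (-(1 - cos(2*h))^2/4 + 11*cos(h)/2 + 20*cos(2*h) - 7*cos(3*h)/2 - 103)/((cos(h) - 4)^3*(cos(h) - 1)^2)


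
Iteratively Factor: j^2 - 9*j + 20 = (j - 4)*(j - 5)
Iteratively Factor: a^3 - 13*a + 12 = (a + 4)*(a^2 - 4*a + 3) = (a - 3)*(a + 4)*(a - 1)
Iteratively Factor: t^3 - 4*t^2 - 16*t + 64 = (t - 4)*(t^2 - 16) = (t - 4)^2*(t + 4)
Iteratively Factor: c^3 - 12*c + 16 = (c + 4)*(c^2 - 4*c + 4) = (c - 2)*(c + 4)*(c - 2)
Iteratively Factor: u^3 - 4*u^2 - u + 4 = (u - 4)*(u^2 - 1) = (u - 4)*(u + 1)*(u - 1)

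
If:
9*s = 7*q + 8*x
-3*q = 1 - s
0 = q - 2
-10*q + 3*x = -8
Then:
No Solution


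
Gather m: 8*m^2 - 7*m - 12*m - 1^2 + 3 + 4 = 8*m^2 - 19*m + 6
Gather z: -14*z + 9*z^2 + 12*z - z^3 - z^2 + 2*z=-z^3 + 8*z^2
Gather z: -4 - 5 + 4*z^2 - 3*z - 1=4*z^2 - 3*z - 10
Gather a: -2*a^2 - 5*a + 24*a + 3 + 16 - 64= -2*a^2 + 19*a - 45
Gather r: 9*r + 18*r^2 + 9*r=18*r^2 + 18*r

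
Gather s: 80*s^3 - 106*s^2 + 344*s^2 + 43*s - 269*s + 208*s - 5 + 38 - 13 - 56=80*s^3 + 238*s^2 - 18*s - 36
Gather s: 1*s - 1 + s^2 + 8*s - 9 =s^2 + 9*s - 10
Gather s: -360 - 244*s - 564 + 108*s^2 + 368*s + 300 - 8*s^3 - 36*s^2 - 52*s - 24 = -8*s^3 + 72*s^2 + 72*s - 648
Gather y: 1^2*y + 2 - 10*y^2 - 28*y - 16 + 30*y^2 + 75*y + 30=20*y^2 + 48*y + 16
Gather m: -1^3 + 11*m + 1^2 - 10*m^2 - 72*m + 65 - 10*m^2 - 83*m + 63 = -20*m^2 - 144*m + 128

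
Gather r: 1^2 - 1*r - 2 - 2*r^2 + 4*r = -2*r^2 + 3*r - 1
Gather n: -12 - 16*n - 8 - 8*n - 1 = -24*n - 21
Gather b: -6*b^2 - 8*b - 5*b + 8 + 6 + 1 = -6*b^2 - 13*b + 15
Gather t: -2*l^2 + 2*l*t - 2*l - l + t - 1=-2*l^2 - 3*l + t*(2*l + 1) - 1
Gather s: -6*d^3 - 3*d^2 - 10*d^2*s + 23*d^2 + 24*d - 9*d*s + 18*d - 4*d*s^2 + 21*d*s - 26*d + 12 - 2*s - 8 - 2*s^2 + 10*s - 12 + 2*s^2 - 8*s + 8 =-6*d^3 + 20*d^2 - 4*d*s^2 + 16*d + s*(-10*d^2 + 12*d)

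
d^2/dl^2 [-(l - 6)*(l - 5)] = -2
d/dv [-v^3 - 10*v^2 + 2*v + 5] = -3*v^2 - 20*v + 2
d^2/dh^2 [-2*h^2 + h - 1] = -4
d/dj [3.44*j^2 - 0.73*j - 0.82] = 6.88*j - 0.73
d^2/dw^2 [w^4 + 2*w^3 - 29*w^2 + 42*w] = 12*w^2 + 12*w - 58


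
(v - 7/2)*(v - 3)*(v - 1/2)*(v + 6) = v^4 - v^3 - 113*v^2/4 + 309*v/4 - 63/2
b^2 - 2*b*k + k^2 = (b - k)^2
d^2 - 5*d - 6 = (d - 6)*(d + 1)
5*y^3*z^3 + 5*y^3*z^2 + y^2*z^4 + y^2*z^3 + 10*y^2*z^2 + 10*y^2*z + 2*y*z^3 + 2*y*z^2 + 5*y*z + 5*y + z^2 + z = (5*y + z)*(z + 1)*(y*z + 1)^2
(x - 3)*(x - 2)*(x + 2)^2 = x^4 - x^3 - 10*x^2 + 4*x + 24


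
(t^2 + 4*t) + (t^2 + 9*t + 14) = 2*t^2 + 13*t + 14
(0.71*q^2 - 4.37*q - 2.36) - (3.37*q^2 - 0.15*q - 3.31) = -2.66*q^2 - 4.22*q + 0.95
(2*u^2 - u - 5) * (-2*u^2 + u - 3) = -4*u^4 + 4*u^3 + 3*u^2 - 2*u + 15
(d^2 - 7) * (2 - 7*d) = -7*d^3 + 2*d^2 + 49*d - 14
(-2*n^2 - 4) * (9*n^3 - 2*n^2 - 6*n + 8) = -18*n^5 + 4*n^4 - 24*n^3 - 8*n^2 + 24*n - 32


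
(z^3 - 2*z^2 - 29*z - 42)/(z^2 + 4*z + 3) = (z^2 - 5*z - 14)/(z + 1)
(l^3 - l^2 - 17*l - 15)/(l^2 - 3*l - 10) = (l^2 + 4*l + 3)/(l + 2)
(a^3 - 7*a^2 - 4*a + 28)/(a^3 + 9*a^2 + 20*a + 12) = (a^2 - 9*a + 14)/(a^2 + 7*a + 6)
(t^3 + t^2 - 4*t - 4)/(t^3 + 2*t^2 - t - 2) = (t - 2)/(t - 1)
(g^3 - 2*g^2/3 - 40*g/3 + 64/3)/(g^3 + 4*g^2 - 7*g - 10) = (3*g^2 + 4*g - 32)/(3*(g^2 + 6*g + 5))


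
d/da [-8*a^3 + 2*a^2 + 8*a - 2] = -24*a^2 + 4*a + 8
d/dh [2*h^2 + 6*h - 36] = 4*h + 6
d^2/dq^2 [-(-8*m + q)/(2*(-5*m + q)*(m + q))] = ((-8*m + q)*(m + q)^2 + (-8*m + q)*(5*m - q)^2 + (m + q)^2*(5*m - q) - (m + q)*(5*m - q)^2 + (m + q)*(5*m - q)*(8*m - q))/((m + q)^3*(5*m - q)^3)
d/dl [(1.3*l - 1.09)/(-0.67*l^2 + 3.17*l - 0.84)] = (0.871*l^2 - 1.4606*l + 2.3633)/(0.4489*l^4 - 4.2478*l^3 + 11.1745*l^2 - 5.3256*l + 0.7056)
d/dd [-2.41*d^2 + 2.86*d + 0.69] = 2.86 - 4.82*d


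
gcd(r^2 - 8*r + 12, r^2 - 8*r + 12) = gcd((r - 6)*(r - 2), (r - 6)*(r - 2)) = r^2 - 8*r + 12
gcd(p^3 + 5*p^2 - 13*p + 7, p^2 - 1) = p - 1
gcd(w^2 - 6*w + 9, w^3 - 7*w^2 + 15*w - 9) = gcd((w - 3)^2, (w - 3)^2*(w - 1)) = w^2 - 6*w + 9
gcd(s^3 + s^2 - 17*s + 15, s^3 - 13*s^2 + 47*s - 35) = s - 1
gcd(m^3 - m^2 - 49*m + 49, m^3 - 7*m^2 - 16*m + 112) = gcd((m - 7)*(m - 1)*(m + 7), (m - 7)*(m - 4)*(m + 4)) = m - 7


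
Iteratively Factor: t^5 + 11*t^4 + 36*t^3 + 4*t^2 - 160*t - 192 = (t + 2)*(t^4 + 9*t^3 + 18*t^2 - 32*t - 96) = (t + 2)*(t + 3)*(t^3 + 6*t^2 - 32) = (t + 2)*(t + 3)*(t + 4)*(t^2 + 2*t - 8) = (t - 2)*(t + 2)*(t + 3)*(t + 4)*(t + 4)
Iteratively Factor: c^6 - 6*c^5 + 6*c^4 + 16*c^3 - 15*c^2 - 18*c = (c - 3)*(c^5 - 3*c^4 - 3*c^3 + 7*c^2 + 6*c) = (c - 3)^2*(c^4 - 3*c^2 - 2*c) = c*(c - 3)^2*(c^3 - 3*c - 2) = c*(c - 3)^2*(c + 1)*(c^2 - c - 2) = c*(c - 3)^2*(c - 2)*(c + 1)*(c + 1)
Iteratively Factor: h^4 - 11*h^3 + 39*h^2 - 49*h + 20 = (h - 5)*(h^3 - 6*h^2 + 9*h - 4) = (h - 5)*(h - 1)*(h^2 - 5*h + 4) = (h - 5)*(h - 4)*(h - 1)*(h - 1)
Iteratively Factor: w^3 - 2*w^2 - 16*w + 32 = (w + 4)*(w^2 - 6*w + 8) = (w - 2)*(w + 4)*(w - 4)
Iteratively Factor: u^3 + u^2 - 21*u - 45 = (u + 3)*(u^2 - 2*u - 15) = (u + 3)^2*(u - 5)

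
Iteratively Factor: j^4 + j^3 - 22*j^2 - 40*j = (j + 2)*(j^3 - j^2 - 20*j) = (j - 5)*(j + 2)*(j^2 + 4*j) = j*(j - 5)*(j + 2)*(j + 4)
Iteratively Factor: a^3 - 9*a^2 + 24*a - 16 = (a - 4)*(a^2 - 5*a + 4) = (a - 4)^2*(a - 1)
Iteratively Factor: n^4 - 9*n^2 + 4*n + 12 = (n + 3)*(n^3 - 3*n^2 + 4) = (n + 1)*(n + 3)*(n^2 - 4*n + 4) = (n - 2)*(n + 1)*(n + 3)*(n - 2)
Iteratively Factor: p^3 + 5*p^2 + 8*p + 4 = (p + 2)*(p^2 + 3*p + 2) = (p + 1)*(p + 2)*(p + 2)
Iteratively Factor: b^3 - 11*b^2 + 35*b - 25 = (b - 5)*(b^2 - 6*b + 5) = (b - 5)*(b - 1)*(b - 5)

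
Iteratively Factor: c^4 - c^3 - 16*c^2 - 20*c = (c + 2)*(c^3 - 3*c^2 - 10*c) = (c - 5)*(c + 2)*(c^2 + 2*c) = c*(c - 5)*(c + 2)*(c + 2)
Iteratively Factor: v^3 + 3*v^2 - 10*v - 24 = (v + 4)*(v^2 - v - 6) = (v - 3)*(v + 4)*(v + 2)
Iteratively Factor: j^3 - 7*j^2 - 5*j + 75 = (j - 5)*(j^2 - 2*j - 15) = (j - 5)*(j + 3)*(j - 5)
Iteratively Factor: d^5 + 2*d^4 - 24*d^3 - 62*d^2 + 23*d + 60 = (d - 5)*(d^4 + 7*d^3 + 11*d^2 - 7*d - 12) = (d - 5)*(d + 1)*(d^3 + 6*d^2 + 5*d - 12) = (d - 5)*(d - 1)*(d + 1)*(d^2 + 7*d + 12) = (d - 5)*(d - 1)*(d + 1)*(d + 3)*(d + 4)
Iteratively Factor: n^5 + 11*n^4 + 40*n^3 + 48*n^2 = (n)*(n^4 + 11*n^3 + 40*n^2 + 48*n) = n*(n + 3)*(n^3 + 8*n^2 + 16*n) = n*(n + 3)*(n + 4)*(n^2 + 4*n) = n^2*(n + 3)*(n + 4)*(n + 4)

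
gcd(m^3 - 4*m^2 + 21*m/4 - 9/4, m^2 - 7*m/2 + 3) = m - 3/2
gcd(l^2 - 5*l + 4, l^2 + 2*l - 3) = l - 1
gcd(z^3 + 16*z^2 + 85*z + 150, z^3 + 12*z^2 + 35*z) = z + 5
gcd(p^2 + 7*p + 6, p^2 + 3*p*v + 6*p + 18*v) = p + 6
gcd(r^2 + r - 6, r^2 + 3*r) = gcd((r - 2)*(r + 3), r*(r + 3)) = r + 3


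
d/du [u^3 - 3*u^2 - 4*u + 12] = 3*u^2 - 6*u - 4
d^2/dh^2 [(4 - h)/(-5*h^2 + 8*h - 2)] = 2*((28 - 15*h)*(5*h^2 - 8*h + 2) + 4*(h - 4)*(5*h - 4)^2)/(5*h^2 - 8*h + 2)^3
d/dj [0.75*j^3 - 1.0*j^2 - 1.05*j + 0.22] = 2.25*j^2 - 2.0*j - 1.05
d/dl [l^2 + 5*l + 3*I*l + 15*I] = 2*l + 5 + 3*I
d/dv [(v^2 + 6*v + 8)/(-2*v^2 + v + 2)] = (13*v^2 + 36*v + 4)/(4*v^4 - 4*v^3 - 7*v^2 + 4*v + 4)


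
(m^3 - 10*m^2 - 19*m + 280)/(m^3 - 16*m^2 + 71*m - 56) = (m + 5)/(m - 1)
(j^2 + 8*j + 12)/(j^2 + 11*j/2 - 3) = 2*(j + 2)/(2*j - 1)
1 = 1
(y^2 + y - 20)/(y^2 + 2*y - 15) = (y - 4)/(y - 3)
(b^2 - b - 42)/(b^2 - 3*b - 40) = (-b^2 + b + 42)/(-b^2 + 3*b + 40)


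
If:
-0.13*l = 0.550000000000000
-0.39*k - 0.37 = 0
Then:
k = -0.95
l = -4.23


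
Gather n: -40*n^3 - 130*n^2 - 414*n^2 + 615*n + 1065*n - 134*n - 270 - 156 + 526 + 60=-40*n^3 - 544*n^2 + 1546*n + 160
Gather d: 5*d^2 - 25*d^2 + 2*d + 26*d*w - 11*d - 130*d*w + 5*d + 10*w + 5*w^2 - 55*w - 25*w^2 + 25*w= -20*d^2 + d*(-104*w - 4) - 20*w^2 - 20*w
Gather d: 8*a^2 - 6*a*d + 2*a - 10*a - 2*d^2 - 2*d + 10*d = 8*a^2 - 8*a - 2*d^2 + d*(8 - 6*a)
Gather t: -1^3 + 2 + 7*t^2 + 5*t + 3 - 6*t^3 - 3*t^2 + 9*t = -6*t^3 + 4*t^2 + 14*t + 4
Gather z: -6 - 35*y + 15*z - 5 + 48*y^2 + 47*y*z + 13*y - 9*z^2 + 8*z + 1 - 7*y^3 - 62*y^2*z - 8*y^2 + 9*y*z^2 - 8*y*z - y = -7*y^3 + 40*y^2 - 23*y + z^2*(9*y - 9) + z*(-62*y^2 + 39*y + 23) - 10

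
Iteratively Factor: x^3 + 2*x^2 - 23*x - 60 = (x + 3)*(x^2 - x - 20) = (x + 3)*(x + 4)*(x - 5)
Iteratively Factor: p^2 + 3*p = (p)*(p + 3)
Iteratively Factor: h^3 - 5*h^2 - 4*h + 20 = (h + 2)*(h^2 - 7*h + 10) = (h - 2)*(h + 2)*(h - 5)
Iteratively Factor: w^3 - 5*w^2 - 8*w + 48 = (w - 4)*(w^2 - w - 12) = (w - 4)^2*(w + 3)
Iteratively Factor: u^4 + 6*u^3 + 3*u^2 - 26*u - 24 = (u + 1)*(u^3 + 5*u^2 - 2*u - 24) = (u + 1)*(u + 4)*(u^2 + u - 6) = (u - 2)*(u + 1)*(u + 4)*(u + 3)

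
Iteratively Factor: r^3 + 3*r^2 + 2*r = (r + 2)*(r^2 + r) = r*(r + 2)*(r + 1)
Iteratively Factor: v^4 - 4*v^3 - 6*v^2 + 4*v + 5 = (v - 5)*(v^3 + v^2 - v - 1) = (v - 5)*(v - 1)*(v^2 + 2*v + 1) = (v - 5)*(v - 1)*(v + 1)*(v + 1)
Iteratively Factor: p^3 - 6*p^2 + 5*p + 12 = (p - 3)*(p^2 - 3*p - 4) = (p - 4)*(p - 3)*(p + 1)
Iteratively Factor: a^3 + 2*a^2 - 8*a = (a - 2)*(a^2 + 4*a) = a*(a - 2)*(a + 4)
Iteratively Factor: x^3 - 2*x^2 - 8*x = (x - 4)*(x^2 + 2*x) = x*(x - 4)*(x + 2)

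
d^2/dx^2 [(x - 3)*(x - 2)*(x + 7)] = 6*x + 4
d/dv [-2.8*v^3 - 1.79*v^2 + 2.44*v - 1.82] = -8.4*v^2 - 3.58*v + 2.44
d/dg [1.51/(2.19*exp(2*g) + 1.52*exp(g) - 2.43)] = (-6.6138*exp(g) - 2.2952)*exp(g)/(2.19*exp(2*g) + 1.52*exp(g) - 2.43)^2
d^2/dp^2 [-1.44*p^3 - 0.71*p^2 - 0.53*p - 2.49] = -8.64*p - 1.42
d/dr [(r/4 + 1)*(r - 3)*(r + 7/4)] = 3*r^2/4 + 11*r/8 - 41/16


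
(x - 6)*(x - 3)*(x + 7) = x^3 - 2*x^2 - 45*x + 126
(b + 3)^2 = b^2 + 6*b + 9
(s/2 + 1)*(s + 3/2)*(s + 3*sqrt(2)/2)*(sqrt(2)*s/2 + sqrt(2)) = sqrt(2)*s^4/4 + 3*s^3/4 + 11*sqrt(2)*s^3/8 + 5*sqrt(2)*s^2/2 + 33*s^2/8 + 3*sqrt(2)*s/2 + 15*s/2 + 9/2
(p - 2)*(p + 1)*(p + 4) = p^3 + 3*p^2 - 6*p - 8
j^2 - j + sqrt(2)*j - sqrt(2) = (j - 1)*(j + sqrt(2))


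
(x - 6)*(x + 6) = x^2 - 36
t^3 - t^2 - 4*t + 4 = (t - 2)*(t - 1)*(t + 2)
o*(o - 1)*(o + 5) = o^3 + 4*o^2 - 5*o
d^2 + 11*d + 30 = (d + 5)*(d + 6)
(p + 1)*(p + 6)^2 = p^3 + 13*p^2 + 48*p + 36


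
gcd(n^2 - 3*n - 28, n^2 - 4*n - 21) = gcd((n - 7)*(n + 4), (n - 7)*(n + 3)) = n - 7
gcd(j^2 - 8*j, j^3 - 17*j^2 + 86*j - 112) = j - 8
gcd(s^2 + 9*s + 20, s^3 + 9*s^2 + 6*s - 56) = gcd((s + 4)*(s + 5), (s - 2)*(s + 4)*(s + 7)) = s + 4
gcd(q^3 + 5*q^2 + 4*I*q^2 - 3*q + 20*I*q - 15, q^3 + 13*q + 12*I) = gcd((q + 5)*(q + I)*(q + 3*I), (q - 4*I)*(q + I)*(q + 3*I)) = q^2 + 4*I*q - 3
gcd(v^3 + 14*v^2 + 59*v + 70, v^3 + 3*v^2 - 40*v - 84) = v^2 + 9*v + 14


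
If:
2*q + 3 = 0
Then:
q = -3/2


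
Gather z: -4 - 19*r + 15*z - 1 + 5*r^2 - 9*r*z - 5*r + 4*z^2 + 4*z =5*r^2 - 24*r + 4*z^2 + z*(19 - 9*r) - 5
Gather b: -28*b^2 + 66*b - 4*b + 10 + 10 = -28*b^2 + 62*b + 20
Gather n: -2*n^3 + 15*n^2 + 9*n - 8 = -2*n^3 + 15*n^2 + 9*n - 8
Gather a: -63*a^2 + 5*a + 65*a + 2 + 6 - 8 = -63*a^2 + 70*a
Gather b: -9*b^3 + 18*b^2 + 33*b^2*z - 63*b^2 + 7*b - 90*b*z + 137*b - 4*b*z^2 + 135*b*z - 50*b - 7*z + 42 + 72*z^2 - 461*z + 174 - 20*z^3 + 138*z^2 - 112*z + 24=-9*b^3 + b^2*(33*z - 45) + b*(-4*z^2 + 45*z + 94) - 20*z^3 + 210*z^2 - 580*z + 240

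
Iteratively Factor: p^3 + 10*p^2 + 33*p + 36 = (p + 3)*(p^2 + 7*p + 12) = (p + 3)*(p + 4)*(p + 3)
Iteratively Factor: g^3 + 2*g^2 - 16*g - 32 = (g - 4)*(g^2 + 6*g + 8) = (g - 4)*(g + 2)*(g + 4)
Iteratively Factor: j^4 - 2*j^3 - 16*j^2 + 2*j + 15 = (j + 1)*(j^3 - 3*j^2 - 13*j + 15) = (j - 1)*(j + 1)*(j^2 - 2*j - 15) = (j - 1)*(j + 1)*(j + 3)*(j - 5)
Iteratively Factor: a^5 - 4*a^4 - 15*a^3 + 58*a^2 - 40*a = (a - 1)*(a^4 - 3*a^3 - 18*a^2 + 40*a) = a*(a - 1)*(a^3 - 3*a^2 - 18*a + 40) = a*(a - 5)*(a - 1)*(a^2 + 2*a - 8) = a*(a - 5)*(a - 1)*(a + 4)*(a - 2)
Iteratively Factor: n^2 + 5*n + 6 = (n + 3)*(n + 2)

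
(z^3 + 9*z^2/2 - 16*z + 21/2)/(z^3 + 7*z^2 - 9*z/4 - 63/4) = 2*(z - 1)/(2*z + 3)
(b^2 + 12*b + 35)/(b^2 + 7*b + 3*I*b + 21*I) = (b + 5)/(b + 3*I)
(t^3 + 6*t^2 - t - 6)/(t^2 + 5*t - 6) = t + 1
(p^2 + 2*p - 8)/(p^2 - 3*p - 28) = (p - 2)/(p - 7)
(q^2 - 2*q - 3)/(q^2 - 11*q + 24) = (q + 1)/(q - 8)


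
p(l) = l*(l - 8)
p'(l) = 2*l - 8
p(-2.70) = 28.89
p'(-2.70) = -13.40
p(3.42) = -15.66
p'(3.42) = -1.16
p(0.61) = -4.51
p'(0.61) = -6.78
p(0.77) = -5.57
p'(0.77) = -6.46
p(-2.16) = 21.95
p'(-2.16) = -12.32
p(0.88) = -6.27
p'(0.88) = -6.24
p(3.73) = -15.93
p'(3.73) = -0.54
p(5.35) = -14.18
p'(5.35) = 2.70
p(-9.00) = 153.00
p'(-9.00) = -26.00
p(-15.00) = 345.00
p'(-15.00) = -38.00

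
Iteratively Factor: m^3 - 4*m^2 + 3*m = (m - 3)*(m^2 - m) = m*(m - 3)*(m - 1)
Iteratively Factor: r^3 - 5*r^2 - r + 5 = (r - 1)*(r^2 - 4*r - 5) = (r - 1)*(r + 1)*(r - 5)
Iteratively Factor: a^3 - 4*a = (a - 2)*(a^2 + 2*a) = a*(a - 2)*(a + 2)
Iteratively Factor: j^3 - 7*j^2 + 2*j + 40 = (j + 2)*(j^2 - 9*j + 20) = (j - 4)*(j + 2)*(j - 5)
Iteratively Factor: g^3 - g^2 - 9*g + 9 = (g - 3)*(g^2 + 2*g - 3) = (g - 3)*(g + 3)*(g - 1)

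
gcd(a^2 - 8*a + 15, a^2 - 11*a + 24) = a - 3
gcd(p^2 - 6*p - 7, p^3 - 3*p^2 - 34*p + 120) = 1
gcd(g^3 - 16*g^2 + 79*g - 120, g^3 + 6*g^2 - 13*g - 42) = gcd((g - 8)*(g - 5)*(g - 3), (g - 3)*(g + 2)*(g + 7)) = g - 3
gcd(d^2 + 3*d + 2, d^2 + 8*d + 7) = d + 1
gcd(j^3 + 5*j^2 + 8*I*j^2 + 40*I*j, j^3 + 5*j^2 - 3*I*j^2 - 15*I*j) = j^2 + 5*j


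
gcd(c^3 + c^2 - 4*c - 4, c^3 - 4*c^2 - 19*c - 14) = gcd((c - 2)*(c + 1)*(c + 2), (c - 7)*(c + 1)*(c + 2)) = c^2 + 3*c + 2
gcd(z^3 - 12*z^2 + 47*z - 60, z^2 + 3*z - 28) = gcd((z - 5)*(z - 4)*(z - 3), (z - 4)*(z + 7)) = z - 4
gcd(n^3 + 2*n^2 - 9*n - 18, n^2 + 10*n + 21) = n + 3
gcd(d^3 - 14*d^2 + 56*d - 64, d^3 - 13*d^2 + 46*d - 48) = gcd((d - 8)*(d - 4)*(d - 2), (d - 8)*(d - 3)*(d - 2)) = d^2 - 10*d + 16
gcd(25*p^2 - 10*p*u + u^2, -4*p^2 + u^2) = 1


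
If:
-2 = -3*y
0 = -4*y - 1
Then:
No Solution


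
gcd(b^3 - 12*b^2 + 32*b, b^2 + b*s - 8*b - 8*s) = b - 8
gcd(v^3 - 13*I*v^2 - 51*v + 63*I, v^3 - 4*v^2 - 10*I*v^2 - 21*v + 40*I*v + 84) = v^2 - 10*I*v - 21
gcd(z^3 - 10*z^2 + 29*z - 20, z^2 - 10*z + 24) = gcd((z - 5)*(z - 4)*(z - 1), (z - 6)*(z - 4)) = z - 4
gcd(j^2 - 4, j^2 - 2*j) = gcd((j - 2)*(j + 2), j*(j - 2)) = j - 2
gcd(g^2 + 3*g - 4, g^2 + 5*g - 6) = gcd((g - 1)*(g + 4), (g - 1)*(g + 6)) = g - 1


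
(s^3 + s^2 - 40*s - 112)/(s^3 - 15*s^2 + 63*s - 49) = (s^2 + 8*s + 16)/(s^2 - 8*s + 7)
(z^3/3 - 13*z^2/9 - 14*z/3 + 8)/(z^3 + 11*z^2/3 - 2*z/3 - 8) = (z - 6)/(3*(z + 2))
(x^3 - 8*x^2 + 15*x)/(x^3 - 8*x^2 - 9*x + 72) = x*(x - 5)/(x^2 - 5*x - 24)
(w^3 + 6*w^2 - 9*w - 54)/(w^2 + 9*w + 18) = w - 3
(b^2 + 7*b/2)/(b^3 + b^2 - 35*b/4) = 2/(2*b - 5)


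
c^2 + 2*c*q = c*(c + 2*q)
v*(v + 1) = v^2 + v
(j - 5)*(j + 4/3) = j^2 - 11*j/3 - 20/3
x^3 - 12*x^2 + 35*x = x*(x - 7)*(x - 5)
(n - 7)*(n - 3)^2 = n^3 - 13*n^2 + 51*n - 63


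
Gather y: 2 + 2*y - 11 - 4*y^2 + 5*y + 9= -4*y^2 + 7*y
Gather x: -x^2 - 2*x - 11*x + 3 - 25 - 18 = -x^2 - 13*x - 40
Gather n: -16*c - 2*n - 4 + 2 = -16*c - 2*n - 2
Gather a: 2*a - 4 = 2*a - 4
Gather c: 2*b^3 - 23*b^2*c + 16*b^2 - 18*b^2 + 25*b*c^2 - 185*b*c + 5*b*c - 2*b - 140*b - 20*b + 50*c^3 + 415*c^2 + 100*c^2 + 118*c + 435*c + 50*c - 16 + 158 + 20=2*b^3 - 2*b^2 - 162*b + 50*c^3 + c^2*(25*b + 515) + c*(-23*b^2 - 180*b + 603) + 162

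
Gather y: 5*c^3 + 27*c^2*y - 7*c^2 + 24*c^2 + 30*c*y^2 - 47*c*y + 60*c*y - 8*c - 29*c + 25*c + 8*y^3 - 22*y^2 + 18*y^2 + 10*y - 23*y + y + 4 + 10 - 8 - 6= 5*c^3 + 17*c^2 - 12*c + 8*y^3 + y^2*(30*c - 4) + y*(27*c^2 + 13*c - 12)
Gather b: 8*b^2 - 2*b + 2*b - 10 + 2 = 8*b^2 - 8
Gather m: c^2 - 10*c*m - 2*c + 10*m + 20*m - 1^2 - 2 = c^2 - 2*c + m*(30 - 10*c) - 3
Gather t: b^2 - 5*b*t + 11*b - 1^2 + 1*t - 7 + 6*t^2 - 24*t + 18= b^2 + 11*b + 6*t^2 + t*(-5*b - 23) + 10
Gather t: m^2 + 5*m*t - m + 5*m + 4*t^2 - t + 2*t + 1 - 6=m^2 + 4*m + 4*t^2 + t*(5*m + 1) - 5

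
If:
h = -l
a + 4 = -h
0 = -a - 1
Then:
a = -1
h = -3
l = 3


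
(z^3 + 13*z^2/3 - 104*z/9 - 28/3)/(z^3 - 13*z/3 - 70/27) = 3*(z + 6)/(3*z + 5)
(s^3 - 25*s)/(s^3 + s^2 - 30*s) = (s + 5)/(s + 6)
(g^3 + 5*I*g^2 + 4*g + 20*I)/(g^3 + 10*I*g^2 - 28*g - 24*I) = (g^2 + 3*I*g + 10)/(g^2 + 8*I*g - 12)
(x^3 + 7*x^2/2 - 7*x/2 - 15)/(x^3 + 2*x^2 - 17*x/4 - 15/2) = 2*(x + 3)/(2*x + 3)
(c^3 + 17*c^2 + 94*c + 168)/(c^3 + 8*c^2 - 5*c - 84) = (c + 6)/(c - 3)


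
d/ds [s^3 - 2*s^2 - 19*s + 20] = 3*s^2 - 4*s - 19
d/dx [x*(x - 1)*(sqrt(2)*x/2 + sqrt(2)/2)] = sqrt(2)*(3*x^2 - 1)/2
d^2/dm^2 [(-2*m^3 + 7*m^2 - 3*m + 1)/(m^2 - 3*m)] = 6*(m^2 - 3*m + 3)/(m^3*(m^3 - 9*m^2 + 27*m - 27))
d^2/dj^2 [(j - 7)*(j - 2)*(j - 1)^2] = 12*j^2 - 66*j + 66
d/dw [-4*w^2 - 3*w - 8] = -8*w - 3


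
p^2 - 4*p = p*(p - 4)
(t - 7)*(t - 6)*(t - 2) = t^3 - 15*t^2 + 68*t - 84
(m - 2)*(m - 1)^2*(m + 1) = m^4 - 3*m^3 + m^2 + 3*m - 2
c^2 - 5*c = c*(c - 5)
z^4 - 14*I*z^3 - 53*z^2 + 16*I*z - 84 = (z - 7*I)*(z - 6*I)*(z - 2*I)*(z + I)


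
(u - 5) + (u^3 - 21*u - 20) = u^3 - 20*u - 25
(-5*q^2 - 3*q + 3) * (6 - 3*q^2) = 15*q^4 + 9*q^3 - 39*q^2 - 18*q + 18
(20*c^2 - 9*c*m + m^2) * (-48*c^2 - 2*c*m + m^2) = -960*c^4 + 392*c^3*m - 10*c^2*m^2 - 11*c*m^3 + m^4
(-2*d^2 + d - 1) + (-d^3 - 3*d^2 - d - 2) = -d^3 - 5*d^2 - 3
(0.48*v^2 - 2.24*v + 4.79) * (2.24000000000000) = 1.0752*v^2 - 5.0176*v + 10.7296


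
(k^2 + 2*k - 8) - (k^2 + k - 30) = k + 22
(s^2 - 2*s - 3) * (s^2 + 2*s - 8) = s^4 - 15*s^2 + 10*s + 24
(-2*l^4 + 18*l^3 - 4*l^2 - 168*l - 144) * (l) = -2*l^5 + 18*l^4 - 4*l^3 - 168*l^2 - 144*l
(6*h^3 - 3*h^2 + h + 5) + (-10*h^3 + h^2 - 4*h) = -4*h^3 - 2*h^2 - 3*h + 5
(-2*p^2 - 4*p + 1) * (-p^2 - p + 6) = 2*p^4 + 6*p^3 - 9*p^2 - 25*p + 6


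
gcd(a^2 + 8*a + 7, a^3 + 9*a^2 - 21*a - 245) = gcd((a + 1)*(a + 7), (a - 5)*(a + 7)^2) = a + 7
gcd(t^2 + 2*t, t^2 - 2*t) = t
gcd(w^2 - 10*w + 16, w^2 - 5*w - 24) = w - 8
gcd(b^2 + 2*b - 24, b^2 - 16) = b - 4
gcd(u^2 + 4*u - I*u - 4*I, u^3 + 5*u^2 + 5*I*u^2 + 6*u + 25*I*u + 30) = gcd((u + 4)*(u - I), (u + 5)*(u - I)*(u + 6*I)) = u - I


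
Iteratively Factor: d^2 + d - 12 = (d - 3)*(d + 4)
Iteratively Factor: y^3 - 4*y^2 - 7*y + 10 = (y - 5)*(y^2 + y - 2) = (y - 5)*(y + 2)*(y - 1)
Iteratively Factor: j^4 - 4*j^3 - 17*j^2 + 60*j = (j - 5)*(j^3 + j^2 - 12*j) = (j - 5)*(j - 3)*(j^2 + 4*j) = (j - 5)*(j - 3)*(j + 4)*(j)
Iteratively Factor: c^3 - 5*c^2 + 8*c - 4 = (c - 2)*(c^2 - 3*c + 2) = (c - 2)^2*(c - 1)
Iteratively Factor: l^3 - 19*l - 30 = (l + 2)*(l^2 - 2*l - 15) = (l + 2)*(l + 3)*(l - 5)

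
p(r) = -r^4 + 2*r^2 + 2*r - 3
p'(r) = -4*r^3 + 4*r + 2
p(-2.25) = -23.00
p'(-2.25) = 38.56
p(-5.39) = -799.70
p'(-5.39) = 606.80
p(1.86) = -4.33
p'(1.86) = -16.30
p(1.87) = -4.49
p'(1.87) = -16.68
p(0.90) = -0.24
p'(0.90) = 2.68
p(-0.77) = -3.71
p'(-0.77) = 0.75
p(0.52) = -1.49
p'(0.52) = 3.52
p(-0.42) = -3.52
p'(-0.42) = 0.62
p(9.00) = -6384.00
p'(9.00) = -2878.00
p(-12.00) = -20475.00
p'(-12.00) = 6866.00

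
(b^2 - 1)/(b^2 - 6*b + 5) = (b + 1)/(b - 5)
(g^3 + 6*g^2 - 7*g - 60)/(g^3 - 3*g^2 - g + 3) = (g^2 + 9*g + 20)/(g^2 - 1)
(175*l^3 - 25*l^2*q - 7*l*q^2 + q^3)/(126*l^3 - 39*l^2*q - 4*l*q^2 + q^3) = (-25*l^2 + q^2)/(-18*l^2 + 3*l*q + q^2)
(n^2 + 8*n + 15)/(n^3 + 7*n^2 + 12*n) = (n + 5)/(n*(n + 4))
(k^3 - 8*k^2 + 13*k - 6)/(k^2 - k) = k - 7 + 6/k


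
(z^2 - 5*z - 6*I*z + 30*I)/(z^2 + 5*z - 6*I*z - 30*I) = (z - 5)/(z + 5)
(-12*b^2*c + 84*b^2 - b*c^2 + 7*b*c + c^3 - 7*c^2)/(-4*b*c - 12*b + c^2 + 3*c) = (3*b*c - 21*b + c^2 - 7*c)/(c + 3)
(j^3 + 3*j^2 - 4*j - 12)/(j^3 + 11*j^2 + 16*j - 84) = (j^2 + 5*j + 6)/(j^2 + 13*j + 42)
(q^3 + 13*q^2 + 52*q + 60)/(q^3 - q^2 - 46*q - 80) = (q + 6)/(q - 8)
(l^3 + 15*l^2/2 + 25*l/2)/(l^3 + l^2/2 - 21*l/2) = (2*l^2 + 15*l + 25)/(2*l^2 + l - 21)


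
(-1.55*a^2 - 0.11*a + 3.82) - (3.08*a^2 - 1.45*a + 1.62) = -4.63*a^2 + 1.34*a + 2.2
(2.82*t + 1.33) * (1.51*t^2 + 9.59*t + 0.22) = 4.2582*t^3 + 29.0521*t^2 + 13.3751*t + 0.2926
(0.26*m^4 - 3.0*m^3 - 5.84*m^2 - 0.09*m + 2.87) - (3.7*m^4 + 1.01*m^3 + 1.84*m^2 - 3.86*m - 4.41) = -3.44*m^4 - 4.01*m^3 - 7.68*m^2 + 3.77*m + 7.28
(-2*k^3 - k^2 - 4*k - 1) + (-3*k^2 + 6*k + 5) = -2*k^3 - 4*k^2 + 2*k + 4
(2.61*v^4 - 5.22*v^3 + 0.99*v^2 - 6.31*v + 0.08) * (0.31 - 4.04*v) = -10.5444*v^5 + 21.8979*v^4 - 5.6178*v^3 + 25.7993*v^2 - 2.2793*v + 0.0248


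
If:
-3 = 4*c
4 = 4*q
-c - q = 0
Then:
No Solution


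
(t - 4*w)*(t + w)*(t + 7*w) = t^3 + 4*t^2*w - 25*t*w^2 - 28*w^3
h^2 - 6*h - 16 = (h - 8)*(h + 2)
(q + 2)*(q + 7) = q^2 + 9*q + 14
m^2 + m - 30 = (m - 5)*(m + 6)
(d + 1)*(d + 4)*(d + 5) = d^3 + 10*d^2 + 29*d + 20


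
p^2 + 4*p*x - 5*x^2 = (p - x)*(p + 5*x)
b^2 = b^2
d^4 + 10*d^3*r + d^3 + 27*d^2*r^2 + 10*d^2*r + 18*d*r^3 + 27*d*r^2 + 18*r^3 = (d + 1)*(d + r)*(d + 3*r)*(d + 6*r)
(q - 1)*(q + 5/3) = q^2 + 2*q/3 - 5/3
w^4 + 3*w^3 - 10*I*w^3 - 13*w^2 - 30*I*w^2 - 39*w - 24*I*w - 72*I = (w + 3)*(w - 8*I)*(w - 3*I)*(w + I)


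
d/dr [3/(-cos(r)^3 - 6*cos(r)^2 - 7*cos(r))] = 3*(3*sin(r)^2 - 12*cos(r) - 10)*sin(r)/((cos(r)^2 + 6*cos(r) + 7)^2*cos(r)^2)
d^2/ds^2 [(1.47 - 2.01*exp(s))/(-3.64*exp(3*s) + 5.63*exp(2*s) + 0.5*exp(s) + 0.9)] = (106.526784*exp(6*s) - 298.866204*exp(5*s) + 409.718613*exp(4*s) - 101.083242*exp(3*s) - 116.86365*exp(2*s) + 28.52196*exp(s) + 2.2896)*exp(s)/(48.228544*exp(9*s) - 223.785744*exp(8*s) + 326.255748*exp(7*s) - 152.747867*exp(6*s) + 65.84793*exp(5*s) - 79.97613*exp(4*s) - 6.4808*exp(3*s) - 14.3559*exp(2*s) - 1.215*exp(s) - 0.729)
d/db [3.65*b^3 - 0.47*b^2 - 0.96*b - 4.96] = 10.95*b^2 - 0.94*b - 0.96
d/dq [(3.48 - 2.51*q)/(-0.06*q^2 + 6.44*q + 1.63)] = (-0.1506*q^2 + 0.4176*q - 26.5025)/(0.0036*q^4 - 0.7728*q^3 + 41.278*q^2 + 20.9944*q + 2.6569)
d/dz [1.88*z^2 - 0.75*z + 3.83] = 3.76*z - 0.75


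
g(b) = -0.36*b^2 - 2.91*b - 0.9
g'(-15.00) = 7.89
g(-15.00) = -38.25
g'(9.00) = -9.39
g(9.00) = -56.25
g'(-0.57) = -2.50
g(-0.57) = 0.64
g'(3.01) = -5.08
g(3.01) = -12.92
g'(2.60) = -4.78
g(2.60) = -10.90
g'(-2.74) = -0.94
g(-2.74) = 4.37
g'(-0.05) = -2.87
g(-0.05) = -0.76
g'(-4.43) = 0.28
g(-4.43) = 4.93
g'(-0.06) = -2.87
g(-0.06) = -0.73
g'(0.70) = -3.41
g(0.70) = -3.11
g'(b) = -0.72*b - 2.91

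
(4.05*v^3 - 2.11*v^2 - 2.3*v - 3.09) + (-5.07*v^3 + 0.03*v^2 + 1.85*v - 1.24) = -1.02*v^3 - 2.08*v^2 - 0.45*v - 4.33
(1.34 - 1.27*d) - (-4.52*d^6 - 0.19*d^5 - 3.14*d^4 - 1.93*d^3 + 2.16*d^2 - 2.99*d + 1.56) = 4.52*d^6 + 0.19*d^5 + 3.14*d^4 + 1.93*d^3 - 2.16*d^2 + 1.72*d - 0.22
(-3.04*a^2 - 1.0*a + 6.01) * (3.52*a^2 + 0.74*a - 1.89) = -10.7008*a^4 - 5.7696*a^3 + 26.1608*a^2 + 6.3374*a - 11.3589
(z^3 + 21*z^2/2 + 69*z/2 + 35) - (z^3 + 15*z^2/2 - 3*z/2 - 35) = 3*z^2 + 36*z + 70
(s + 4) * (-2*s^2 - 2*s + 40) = -2*s^3 - 10*s^2 + 32*s + 160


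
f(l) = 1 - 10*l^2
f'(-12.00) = 240.00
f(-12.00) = -1439.00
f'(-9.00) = 180.00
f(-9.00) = -809.00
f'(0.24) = -4.80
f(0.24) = 0.42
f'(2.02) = -40.40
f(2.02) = -39.80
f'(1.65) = -33.00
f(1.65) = -26.22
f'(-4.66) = 93.20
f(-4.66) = -216.16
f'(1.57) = -31.40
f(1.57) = -23.65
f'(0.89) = -17.80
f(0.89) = -6.92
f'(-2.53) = 50.60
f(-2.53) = -63.01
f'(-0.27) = 5.40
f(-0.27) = 0.27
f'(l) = -20*l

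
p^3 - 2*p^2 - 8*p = p*(p - 4)*(p + 2)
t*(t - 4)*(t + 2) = t^3 - 2*t^2 - 8*t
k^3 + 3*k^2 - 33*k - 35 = (k - 5)*(k + 1)*(k + 7)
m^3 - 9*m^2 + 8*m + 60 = (m - 6)*(m - 5)*(m + 2)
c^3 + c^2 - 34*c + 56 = (c - 4)*(c - 2)*(c + 7)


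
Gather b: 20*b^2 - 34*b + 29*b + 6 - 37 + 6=20*b^2 - 5*b - 25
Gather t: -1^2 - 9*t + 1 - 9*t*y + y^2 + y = t*(-9*y - 9) + y^2 + y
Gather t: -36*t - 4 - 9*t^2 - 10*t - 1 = -9*t^2 - 46*t - 5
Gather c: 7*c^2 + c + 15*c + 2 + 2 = 7*c^2 + 16*c + 4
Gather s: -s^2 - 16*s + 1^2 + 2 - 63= -s^2 - 16*s - 60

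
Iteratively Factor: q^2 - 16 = (q + 4)*(q - 4)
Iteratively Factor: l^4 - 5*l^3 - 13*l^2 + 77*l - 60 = (l - 5)*(l^3 - 13*l + 12) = (l - 5)*(l + 4)*(l^2 - 4*l + 3) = (l - 5)*(l - 3)*(l + 4)*(l - 1)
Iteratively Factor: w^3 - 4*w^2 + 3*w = (w - 3)*(w^2 - w) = w*(w - 3)*(w - 1)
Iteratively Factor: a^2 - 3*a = (a)*(a - 3)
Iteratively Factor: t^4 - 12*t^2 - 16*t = (t)*(t^3 - 12*t - 16) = t*(t + 2)*(t^2 - 2*t - 8) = t*(t + 2)^2*(t - 4)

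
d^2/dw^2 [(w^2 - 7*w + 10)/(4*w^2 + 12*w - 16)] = (-5*w^3 + 21*w^2 + 3*w + 31)/(w^6 + 9*w^5 + 15*w^4 - 45*w^3 - 60*w^2 + 144*w - 64)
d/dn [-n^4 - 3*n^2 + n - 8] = -4*n^3 - 6*n + 1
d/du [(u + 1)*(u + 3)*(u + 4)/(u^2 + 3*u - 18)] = (u^4 + 6*u^3 - 49*u^2 - 312*u - 378)/(u^4 + 6*u^3 - 27*u^2 - 108*u + 324)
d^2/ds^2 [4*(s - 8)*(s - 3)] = 8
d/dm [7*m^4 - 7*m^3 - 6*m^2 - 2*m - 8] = 28*m^3 - 21*m^2 - 12*m - 2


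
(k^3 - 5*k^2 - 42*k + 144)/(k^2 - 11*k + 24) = k + 6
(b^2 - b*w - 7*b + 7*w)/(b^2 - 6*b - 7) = (b - w)/(b + 1)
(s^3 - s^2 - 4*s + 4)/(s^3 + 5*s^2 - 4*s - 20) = (s - 1)/(s + 5)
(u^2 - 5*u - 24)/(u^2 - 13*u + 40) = (u + 3)/(u - 5)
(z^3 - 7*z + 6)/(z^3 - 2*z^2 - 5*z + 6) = (z^2 + z - 6)/(z^2 - z - 6)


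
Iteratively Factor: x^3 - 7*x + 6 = (x - 1)*(x^2 + x - 6) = (x - 2)*(x - 1)*(x + 3)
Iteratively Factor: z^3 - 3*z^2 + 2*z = (z - 1)*(z^2 - 2*z) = z*(z - 1)*(z - 2)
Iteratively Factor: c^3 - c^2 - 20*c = (c)*(c^2 - c - 20) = c*(c - 5)*(c + 4)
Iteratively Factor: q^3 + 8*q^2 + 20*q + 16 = (q + 2)*(q^2 + 6*q + 8) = (q + 2)*(q + 4)*(q + 2)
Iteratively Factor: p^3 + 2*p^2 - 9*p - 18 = (p + 3)*(p^2 - p - 6) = (p + 2)*(p + 3)*(p - 3)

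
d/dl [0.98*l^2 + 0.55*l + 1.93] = 1.96*l + 0.55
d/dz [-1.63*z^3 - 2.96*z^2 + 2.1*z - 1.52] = -4.89*z^2 - 5.92*z + 2.1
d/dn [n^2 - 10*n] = 2*n - 10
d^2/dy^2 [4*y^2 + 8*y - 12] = 8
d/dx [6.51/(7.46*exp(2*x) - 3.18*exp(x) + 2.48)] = (20.7018 - 97.1292*exp(x))*exp(x)/(7.46*exp(2*x) - 3.18*exp(x) + 2.48)^2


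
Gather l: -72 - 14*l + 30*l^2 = 30*l^2 - 14*l - 72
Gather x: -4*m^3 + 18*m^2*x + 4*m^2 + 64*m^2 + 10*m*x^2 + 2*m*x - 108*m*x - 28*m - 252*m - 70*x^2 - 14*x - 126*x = -4*m^3 + 68*m^2 - 280*m + x^2*(10*m - 70) + x*(18*m^2 - 106*m - 140)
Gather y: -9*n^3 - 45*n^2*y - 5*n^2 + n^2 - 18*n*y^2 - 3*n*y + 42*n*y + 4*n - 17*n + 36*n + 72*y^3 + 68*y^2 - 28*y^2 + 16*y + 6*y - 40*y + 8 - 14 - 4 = -9*n^3 - 4*n^2 + 23*n + 72*y^3 + y^2*(40 - 18*n) + y*(-45*n^2 + 39*n - 18) - 10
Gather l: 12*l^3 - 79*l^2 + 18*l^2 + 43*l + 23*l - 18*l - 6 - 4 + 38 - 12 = 12*l^3 - 61*l^2 + 48*l + 16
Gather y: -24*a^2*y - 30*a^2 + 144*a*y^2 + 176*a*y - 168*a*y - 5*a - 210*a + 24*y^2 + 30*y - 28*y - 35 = -30*a^2 - 215*a + y^2*(144*a + 24) + y*(-24*a^2 + 8*a + 2) - 35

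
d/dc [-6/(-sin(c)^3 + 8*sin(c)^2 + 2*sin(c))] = 6*(-3*cos(c) + 16/tan(c) + 2*cos(c)/sin(c)^2)/(sin(c)^2 - 8*sin(c) - 2)^2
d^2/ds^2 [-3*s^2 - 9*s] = -6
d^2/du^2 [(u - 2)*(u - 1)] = 2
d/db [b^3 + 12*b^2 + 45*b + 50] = 3*b^2 + 24*b + 45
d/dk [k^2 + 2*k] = 2*k + 2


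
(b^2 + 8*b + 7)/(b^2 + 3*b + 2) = (b + 7)/(b + 2)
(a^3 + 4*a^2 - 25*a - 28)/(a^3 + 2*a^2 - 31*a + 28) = (a + 1)/(a - 1)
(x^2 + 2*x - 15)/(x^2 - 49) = (x^2 + 2*x - 15)/(x^2 - 49)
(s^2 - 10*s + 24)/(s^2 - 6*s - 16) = (-s^2 + 10*s - 24)/(-s^2 + 6*s + 16)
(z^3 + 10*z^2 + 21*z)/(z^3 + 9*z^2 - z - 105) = z*(z + 3)/(z^2 + 2*z - 15)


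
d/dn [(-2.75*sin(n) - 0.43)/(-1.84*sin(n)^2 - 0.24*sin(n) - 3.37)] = (-5.06*sin(n)^2 - 1.5824*sin(n) + 9.1643)*cos(n)/(3.3856*sin(n)^4 + 0.8832*sin(n)^3 + 12.4592*sin(n)^2 + 1.6176*sin(n) + 11.3569)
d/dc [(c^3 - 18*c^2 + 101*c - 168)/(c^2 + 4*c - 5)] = (c^4 + 8*c^3 - 188*c^2 + 516*c + 167)/(c^4 + 8*c^3 + 6*c^2 - 40*c + 25)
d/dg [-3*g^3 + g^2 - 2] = g*(2 - 9*g)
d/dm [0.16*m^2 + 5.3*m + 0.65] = 0.32*m + 5.3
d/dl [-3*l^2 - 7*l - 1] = -6*l - 7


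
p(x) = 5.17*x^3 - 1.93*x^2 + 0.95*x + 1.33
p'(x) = 15.51*x^2 - 3.86*x + 0.95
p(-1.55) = -24.03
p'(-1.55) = 44.20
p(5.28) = 713.55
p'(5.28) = 412.96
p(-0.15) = 1.13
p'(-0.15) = 1.88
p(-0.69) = -1.94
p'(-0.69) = 11.00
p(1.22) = 9.00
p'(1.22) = 19.33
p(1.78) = 26.06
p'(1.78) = 43.22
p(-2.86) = -138.12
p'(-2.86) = 138.86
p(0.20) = 1.48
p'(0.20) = 0.80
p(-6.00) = -1190.57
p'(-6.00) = 582.47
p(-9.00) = -3932.48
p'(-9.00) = 1292.00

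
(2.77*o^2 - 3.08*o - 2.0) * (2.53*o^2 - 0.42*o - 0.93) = 7.0081*o^4 - 8.9558*o^3 - 6.3425*o^2 + 3.7044*o + 1.86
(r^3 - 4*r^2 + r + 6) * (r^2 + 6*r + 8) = r^5 + 2*r^4 - 15*r^3 - 20*r^2 + 44*r + 48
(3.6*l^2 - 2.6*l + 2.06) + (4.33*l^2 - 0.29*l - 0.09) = 7.93*l^2 - 2.89*l + 1.97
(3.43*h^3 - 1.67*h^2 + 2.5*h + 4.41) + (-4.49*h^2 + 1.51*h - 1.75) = 3.43*h^3 - 6.16*h^2 + 4.01*h + 2.66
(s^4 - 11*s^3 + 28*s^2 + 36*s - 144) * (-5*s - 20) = -5*s^5 + 35*s^4 + 80*s^3 - 740*s^2 + 2880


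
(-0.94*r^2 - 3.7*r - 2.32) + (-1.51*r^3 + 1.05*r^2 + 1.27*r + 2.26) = -1.51*r^3 + 0.11*r^2 - 2.43*r - 0.0600000000000001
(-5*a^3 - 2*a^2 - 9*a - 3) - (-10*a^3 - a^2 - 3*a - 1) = 5*a^3 - a^2 - 6*a - 2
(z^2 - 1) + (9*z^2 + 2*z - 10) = 10*z^2 + 2*z - 11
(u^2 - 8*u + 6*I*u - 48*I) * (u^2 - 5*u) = u^4 - 13*u^3 + 6*I*u^3 + 40*u^2 - 78*I*u^2 + 240*I*u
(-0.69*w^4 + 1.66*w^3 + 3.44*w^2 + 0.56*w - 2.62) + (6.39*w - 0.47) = -0.69*w^4 + 1.66*w^3 + 3.44*w^2 + 6.95*w - 3.09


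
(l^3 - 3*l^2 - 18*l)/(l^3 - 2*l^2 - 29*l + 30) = l*(l + 3)/(l^2 + 4*l - 5)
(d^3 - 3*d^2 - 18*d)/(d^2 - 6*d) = d + 3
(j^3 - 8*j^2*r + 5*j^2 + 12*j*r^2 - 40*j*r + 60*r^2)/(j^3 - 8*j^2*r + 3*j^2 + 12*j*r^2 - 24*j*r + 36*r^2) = (j + 5)/(j + 3)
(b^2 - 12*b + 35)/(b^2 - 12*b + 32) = (b^2 - 12*b + 35)/(b^2 - 12*b + 32)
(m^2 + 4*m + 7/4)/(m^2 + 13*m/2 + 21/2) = (m + 1/2)/(m + 3)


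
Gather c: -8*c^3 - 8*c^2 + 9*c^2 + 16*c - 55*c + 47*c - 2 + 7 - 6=-8*c^3 + c^2 + 8*c - 1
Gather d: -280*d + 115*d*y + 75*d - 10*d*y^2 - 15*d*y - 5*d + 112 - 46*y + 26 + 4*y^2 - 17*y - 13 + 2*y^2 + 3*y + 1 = d*(-10*y^2 + 100*y - 210) + 6*y^2 - 60*y + 126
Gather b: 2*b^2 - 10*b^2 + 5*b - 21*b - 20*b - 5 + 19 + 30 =-8*b^2 - 36*b + 44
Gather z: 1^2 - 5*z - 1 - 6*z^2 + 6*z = -6*z^2 + z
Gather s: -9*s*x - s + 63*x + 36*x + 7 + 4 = s*(-9*x - 1) + 99*x + 11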